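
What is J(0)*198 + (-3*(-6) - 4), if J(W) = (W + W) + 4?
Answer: 806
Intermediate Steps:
J(W) = 4 + 2*W (J(W) = 2*W + 4 = 4 + 2*W)
J(0)*198 + (-3*(-6) - 4) = (4 + 2*0)*198 + (-3*(-6) - 4) = (4 + 0)*198 + (18 - 4) = 4*198 + 14 = 792 + 14 = 806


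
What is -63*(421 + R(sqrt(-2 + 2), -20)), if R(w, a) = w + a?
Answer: -25263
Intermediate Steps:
R(w, a) = a + w
-63*(421 + R(sqrt(-2 + 2), -20)) = -63*(421 + (-20 + sqrt(-2 + 2))) = -63*(421 + (-20 + sqrt(0))) = -63*(421 + (-20 + 0)) = -63*(421 - 20) = -63*401 = -25263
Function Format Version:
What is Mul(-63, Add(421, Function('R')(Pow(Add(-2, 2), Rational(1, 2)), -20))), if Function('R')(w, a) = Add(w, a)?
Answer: -25263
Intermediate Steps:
Function('R')(w, a) = Add(a, w)
Mul(-63, Add(421, Function('R')(Pow(Add(-2, 2), Rational(1, 2)), -20))) = Mul(-63, Add(421, Add(-20, Pow(Add(-2, 2), Rational(1, 2))))) = Mul(-63, Add(421, Add(-20, Pow(0, Rational(1, 2))))) = Mul(-63, Add(421, Add(-20, 0))) = Mul(-63, Add(421, -20)) = Mul(-63, 401) = -25263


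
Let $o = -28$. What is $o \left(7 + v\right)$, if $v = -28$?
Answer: $588$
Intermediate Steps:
$o \left(7 + v\right) = - 28 \left(7 - 28\right) = \left(-28\right) \left(-21\right) = 588$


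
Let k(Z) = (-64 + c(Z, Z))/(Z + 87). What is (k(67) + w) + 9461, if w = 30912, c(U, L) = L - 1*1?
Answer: 3108722/77 ≈ 40373.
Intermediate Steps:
c(U, L) = -1 + L (c(U, L) = L - 1 = -1 + L)
k(Z) = (-65 + Z)/(87 + Z) (k(Z) = (-64 + (-1 + Z))/(Z + 87) = (-65 + Z)/(87 + Z))
(k(67) + w) + 9461 = ((-65 + 67)/(87 + 67) + 30912) + 9461 = (2/154 + 30912) + 9461 = ((1/154)*2 + 30912) + 9461 = (1/77 + 30912) + 9461 = 2380225/77 + 9461 = 3108722/77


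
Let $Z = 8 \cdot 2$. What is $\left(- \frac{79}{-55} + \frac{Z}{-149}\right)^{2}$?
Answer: $\frac{118613881}{67158025} \approx 1.7662$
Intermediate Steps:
$Z = 16$
$\left(- \frac{79}{-55} + \frac{Z}{-149}\right)^{2} = \left(- \frac{79}{-55} + \frac{16}{-149}\right)^{2} = \left(\left(-79\right) \left(- \frac{1}{55}\right) + 16 \left(- \frac{1}{149}\right)\right)^{2} = \left(\frac{79}{55} - \frac{16}{149}\right)^{2} = \left(\frac{10891}{8195}\right)^{2} = \frac{118613881}{67158025}$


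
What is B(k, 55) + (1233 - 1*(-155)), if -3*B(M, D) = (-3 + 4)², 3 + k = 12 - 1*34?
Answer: 4163/3 ≈ 1387.7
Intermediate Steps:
k = -25 (k = -3 + (12 - 1*34) = -3 + (12 - 34) = -3 - 22 = -25)
B(M, D) = -⅓ (B(M, D) = -(-3 + 4)²/3 = -⅓*1² = -⅓*1 = -⅓)
B(k, 55) + (1233 - 1*(-155)) = -⅓ + (1233 - 1*(-155)) = -⅓ + (1233 + 155) = -⅓ + 1388 = 4163/3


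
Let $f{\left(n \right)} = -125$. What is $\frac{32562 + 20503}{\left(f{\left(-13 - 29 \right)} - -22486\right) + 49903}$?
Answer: $\frac{53065}{72264} \approx 0.73432$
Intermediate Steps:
$\frac{32562 + 20503}{\left(f{\left(-13 - 29 \right)} - -22486\right) + 49903} = \frac{32562 + 20503}{\left(-125 - -22486\right) + 49903} = \frac{53065}{\left(-125 + 22486\right) + 49903} = \frac{53065}{22361 + 49903} = \frac{53065}{72264}$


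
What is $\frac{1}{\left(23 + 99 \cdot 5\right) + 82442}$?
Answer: $\frac{1}{82960} \approx 1.2054 \cdot 10^{-5}$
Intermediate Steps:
$\frac{1}{\left(23 + 99 \cdot 5\right) + 82442} = \frac{1}{\left(23 + 495\right) + 82442} = \frac{1}{518 + 82442} = \frac{1}{82960}$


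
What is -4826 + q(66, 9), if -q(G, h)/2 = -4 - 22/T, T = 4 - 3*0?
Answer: -4807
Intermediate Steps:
T = 4 (T = 4 + 0 = 4)
q(G, h) = 19 (q(G, h) = -2*(-4 - 22/4) = -2*(-4 - 1*11/2) = -2*(-4 - 11/2) = -2*(-19/2) = 19)
-4826 + q(66, 9) = -4826 + 19 = -4807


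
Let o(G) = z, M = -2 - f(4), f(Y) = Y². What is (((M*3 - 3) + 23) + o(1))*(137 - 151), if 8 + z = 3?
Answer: 546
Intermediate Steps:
z = -5 (z = -8 + 3 = -5)
M = -18 (M = -2 - 1*4² = -2 - 1*16 = -2 - 16 = -18)
o(G) = -5
(((M*3 - 3) + 23) + o(1))*(137 - 151) = (((-18*3 - 3) + 23) - 5)*(137 - 151) = (((-54 - 3) + 23) - 5)*(-14) = ((-57 + 23) - 5)*(-14) = (-34 - 5)*(-14) = -39*(-14) = 546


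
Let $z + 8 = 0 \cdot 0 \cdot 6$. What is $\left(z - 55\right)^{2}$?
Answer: $3969$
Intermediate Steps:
$z = -8$ ($z = -8 + 0 \cdot 0 \cdot 6 = -8 + 0 \cdot 6 = -8 + 0 = -8$)
$\left(z - 55\right)^{2} = \left(-8 - 55\right)^{2} = \left(-63\right)^{2} = 3969$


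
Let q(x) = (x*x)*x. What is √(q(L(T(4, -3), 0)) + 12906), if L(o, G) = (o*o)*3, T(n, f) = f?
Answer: 3*√3621 ≈ 180.52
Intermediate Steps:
L(o, G) = 3*o² (L(o, G) = o²*3 = 3*o²)
q(x) = x³ (q(x) = x²*x = x³)
√(q(L(T(4, -3), 0)) + 12906) = √((3*(-3)²)³ + 12906) = √((3*9)³ + 12906) = √(27³ + 12906) = √(19683 + 12906) = √32589 = 3*√3621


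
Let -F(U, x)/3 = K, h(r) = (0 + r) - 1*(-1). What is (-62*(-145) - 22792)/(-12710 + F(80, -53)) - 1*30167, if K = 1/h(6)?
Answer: -2683951877/88973 ≈ -30166.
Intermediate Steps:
h(r) = 1 + r (h(r) = r + 1 = 1 + r)
K = ⅐ (K = 1/(1 + 6) = 1/7 = ⅐ ≈ 0.14286)
F(U, x) = -3/7 (F(U, x) = -3*⅐ = -3/7)
(-62*(-145) - 22792)/(-12710 + F(80, -53)) - 1*30167 = (-62*(-145) - 22792)/(-12710 - 3/7) - 1*30167 = (8990 - 22792)/(-88973/7) - 30167 = -13802*(-7/88973) - 30167 = 96614/88973 - 30167 = -2683951877/88973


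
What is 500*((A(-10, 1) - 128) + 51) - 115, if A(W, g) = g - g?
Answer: -38615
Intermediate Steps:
A(W, g) = 0
500*((A(-10, 1) - 128) + 51) - 115 = 500*((0 - 128) + 51) - 115 = 500*(-128 + 51) - 115 = 500*(-77) - 115 = -38500 - 115 = -38615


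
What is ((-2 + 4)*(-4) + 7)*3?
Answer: -3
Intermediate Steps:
((-2 + 4)*(-4) + 7)*3 = (2*(-4) + 7)*3 = (-8 + 7)*3 = -1*3 = -3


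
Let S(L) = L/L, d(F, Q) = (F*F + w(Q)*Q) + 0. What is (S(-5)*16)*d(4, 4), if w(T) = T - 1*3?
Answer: 320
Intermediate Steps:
w(T) = -3 + T (w(T) = T - 3 = -3 + T)
d(F, Q) = F² + Q*(-3 + Q) (d(F, Q) = (F*F + (-3 + Q)*Q) + 0 = (F² + Q*(-3 + Q)) + 0 = F² + Q*(-3 + Q))
S(L) = 1
(S(-5)*16)*d(4, 4) = (1*16)*(4² + 4*(-3 + 4)) = 16*(16 + 4*1) = 16*(16 + 4) = 16*20 = 320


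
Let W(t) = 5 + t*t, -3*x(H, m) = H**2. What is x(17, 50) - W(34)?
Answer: -3772/3 ≈ -1257.3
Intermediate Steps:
x(H, m) = -H**2/3
W(t) = 5 + t**2
x(17, 50) - W(34) = -1/3*17**2 - (5 + 34**2) = -1/3*289 - (5 + 1156) = -289/3 - 1*1161 = -289/3 - 1161 = -3772/3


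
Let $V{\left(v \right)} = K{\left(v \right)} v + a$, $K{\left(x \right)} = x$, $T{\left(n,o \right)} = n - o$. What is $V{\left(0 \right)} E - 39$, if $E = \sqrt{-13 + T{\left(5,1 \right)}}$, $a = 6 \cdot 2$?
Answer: $-39 + 36 i \approx -39.0 + 36.0 i$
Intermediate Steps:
$a = 12$
$V{\left(v \right)} = 12 + v^{2}$ ($V{\left(v \right)} = v v + 12 = v^{2} + 12 = 12 + v^{2}$)
$E = 3 i$ ($E = \sqrt{-13 + \left(5 - 1\right)} = \sqrt{-13 + 4} = \sqrt{-9} = 3 i \approx 3.0 i$)
$V{\left(0 \right)} E - 39 = \left(12 + 0^{2}\right) 3 i - 39 = \left(12 + 0\right) 3 i - 39 = 12 \cdot 3 i - 39 = 36 i - 39 = -39 + 36 i$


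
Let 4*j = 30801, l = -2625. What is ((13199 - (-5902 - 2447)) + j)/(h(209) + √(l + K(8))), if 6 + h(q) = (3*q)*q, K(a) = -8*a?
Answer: 15330411741/68682792232 - 116993*I*√2689/68682792232 ≈ 0.22321 - 8.833e-5*I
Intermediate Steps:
j = 30801/4 (j = (¼)*30801 = 30801/4 ≈ 7700.3)
h(q) = -6 + 3*q² (h(q) = -6 + (3*q)*q = -6 + 3*q²)
((13199 - (-5902 - 2447)) + j)/(h(209) + √(l + K(8))) = ((13199 - (-5902 - 2447)) + 30801/4)/((-6 + 3*209²) + √(-2625 - 8*8)) = ((13199 - 1*(-8349)) + 30801/4)/((-6 + 3*43681) + √(-2625 - 64)) = ((13199 + 8349) + 30801/4)/((-6 + 131043) + √(-2689)) = (21548 + 30801/4)/(131037 + I*√2689) = 116993/(4*(131037 + I*√2689))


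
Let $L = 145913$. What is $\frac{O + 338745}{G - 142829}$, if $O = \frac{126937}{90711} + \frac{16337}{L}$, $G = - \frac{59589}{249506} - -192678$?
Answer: $\frac{1118690026867058886238}{164622542554161365715} \approx 6.7955$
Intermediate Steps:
$G = \frac{48074257479}{249506}$ ($G = \left(-59589\right) \frac{1}{249506} + 192678 = - \frac{59589}{249506} + 192678 = \frac{48074257479}{249506} \approx 1.9268 \cdot 10^{5}$)
$O = \frac{20003704088}{13235914143}$ ($O = \frac{126937}{90711} + \frac{16337}{145913} = \frac{20003704088}{13235914143} \approx 1.5113$)
$\frac{O + 338745}{G - 142829} = \frac{\frac{20003704088}{13235914143} + 338745}{\frac{48074257479}{249506} - 142829} = \frac{4483619740074623}{13235914143 \left(\frac{48074257479}{249506} + \left(-147042 + 4213\right)\right)} = \frac{4483619740074623}{13235914143 \left(\frac{48074257479}{249506} - 142829\right)} = \frac{4483619740074623}{13235914143 \cdot \frac{12437565005}{249506}} = \frac{4483619740074623}{13235914143} \cdot \frac{249506}{12437565005} = \frac{1118690026867058886238}{164622542554161365715}$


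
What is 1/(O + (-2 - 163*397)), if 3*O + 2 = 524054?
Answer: 1/109971 ≈ 9.0933e-6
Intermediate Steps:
O = 174684 (O = -⅔ + (⅓)*524054 = -⅔ + 524054/3 = 174684)
1/(O + (-2 - 163*397)) = 1/(174684 + (-2 - 163*397)) = 1/(174684 + (-2 - 64711)) = 1/(174684 - 64713) = 1/109971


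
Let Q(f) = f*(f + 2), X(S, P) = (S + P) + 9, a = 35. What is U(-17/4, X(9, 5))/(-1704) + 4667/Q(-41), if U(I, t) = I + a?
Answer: 810605/279456 ≈ 2.9007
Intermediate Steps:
X(S, P) = 9 + P + S (X(S, P) = (P + S) + 9 = 9 + P + S)
Q(f) = f*(2 + f)
U(I, t) = 35 + I (U(I, t) = I + 35 = 35 + I)
U(-17/4, X(9, 5))/(-1704) + 4667/Q(-41) = (35 - 17/4)/(-1704) + 4667/((-41*(2 - 41))) = (35 - 17*¼)*(-1/1704) + 4667/((-41*(-39))) = (35 - 17/4)*(-1/1704) + 4667/1599 = (123/4)*(-1/1704) + 4667*(1/1599) = -41/2272 + 359/123 = 810605/279456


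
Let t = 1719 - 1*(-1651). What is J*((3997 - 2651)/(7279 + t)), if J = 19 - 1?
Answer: 24228/10649 ≈ 2.2751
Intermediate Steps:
J = 18
t = 3370 (t = 1719 + 1651 = 3370)
J*((3997 - 2651)/(7279 + t)) = 18*((3997 - 2651)/(7279 + 3370)) = 18*(1346/10649) = 24228/10649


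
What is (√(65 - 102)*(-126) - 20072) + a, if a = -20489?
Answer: -40561 - 126*I*√37 ≈ -40561.0 - 766.43*I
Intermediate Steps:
(√(65 - 102)*(-126) - 20072) + a = (√(65 - 102)*(-126) - 20072) - 20489 = (√(-37)*(-126) - 20072) - 20489 = ((I*√37)*(-126) - 20072) - 20489 = (-126*I*√37 - 20072) - 20489 = (-20072 - 126*I*√37) - 20489 = -40561 - 126*I*√37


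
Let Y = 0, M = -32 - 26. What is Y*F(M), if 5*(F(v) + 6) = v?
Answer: 0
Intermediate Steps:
M = -58
F(v) = -6 + v/5
Y*F(M) = 0*(-6 + (⅕)*(-58)) = 0*(-6 - 58/5) = 0*(-88/5) = 0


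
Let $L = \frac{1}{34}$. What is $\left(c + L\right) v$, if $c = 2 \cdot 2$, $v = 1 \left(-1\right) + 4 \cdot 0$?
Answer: $- \frac{137}{34} \approx -4.0294$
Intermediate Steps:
$L = \frac{1}{34} \approx 0.029412$
$v = -1$ ($v = -1 + 0 = -1$)
$c = 4$
$\left(c + L\right) v = \left(4 + \frac{1}{34}\right) \left(-1\right) = \frac{137}{34} \left(-1\right) = - \frac{137}{34}$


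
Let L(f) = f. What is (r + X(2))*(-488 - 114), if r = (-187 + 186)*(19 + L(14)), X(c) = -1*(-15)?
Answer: 10836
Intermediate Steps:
X(c) = 15
r = -33 (r = (-187 + 186)*(19 + 14) = -1*33 = -33)
(r + X(2))*(-488 - 114) = (-33 + 15)*(-488 - 114) = -18*(-602) = 10836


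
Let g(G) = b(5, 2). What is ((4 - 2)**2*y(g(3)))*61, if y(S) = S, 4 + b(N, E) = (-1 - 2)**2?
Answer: 1220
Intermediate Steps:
b(N, E) = 5 (b(N, E) = -4 + (-1 - 2)**2 = -4 + (-3)**2 = -4 + 9 = 5)
g(G) = 5
((4 - 2)**2*y(g(3)))*61 = ((4 - 2)**2*5)*61 = (2**2*5)*61 = (4*5)*61 = 20*61 = 1220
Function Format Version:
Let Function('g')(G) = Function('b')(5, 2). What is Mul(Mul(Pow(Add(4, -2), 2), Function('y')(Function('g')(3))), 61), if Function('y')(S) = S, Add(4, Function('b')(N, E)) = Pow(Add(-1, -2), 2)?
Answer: 1220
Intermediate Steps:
Function('b')(N, E) = 5 (Function('b')(N, E) = Add(-4, Pow(Add(-1, -2), 2)) = Add(-4, Pow(-3, 2)) = Add(-4, 9) = 5)
Function('g')(G) = 5
Mul(Mul(Pow(Add(4, -2), 2), Function('y')(Function('g')(3))), 61) = Mul(Mul(Pow(Add(4, -2), 2), 5), 61) = Mul(Mul(Pow(2, 2), 5), 61) = Mul(Mul(4, 5), 61) = Mul(20, 61) = 1220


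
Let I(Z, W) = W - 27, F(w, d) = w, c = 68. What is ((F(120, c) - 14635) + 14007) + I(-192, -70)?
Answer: -605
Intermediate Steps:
I(Z, W) = -27 + W
((F(120, c) - 14635) + 14007) + I(-192, -70) = ((120 - 14635) + 14007) + (-27 - 70) = (-14515 + 14007) - 97 = -508 - 97 = -605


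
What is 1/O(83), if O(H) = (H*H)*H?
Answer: 1/571787 ≈ 1.7489e-6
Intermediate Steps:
O(H) = H**3 (O(H) = H**2*H = H**3)
1/O(83) = 1/(83**3) = 1/571787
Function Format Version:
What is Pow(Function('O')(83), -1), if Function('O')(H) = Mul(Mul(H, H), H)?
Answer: Rational(1, 571787) ≈ 1.7489e-6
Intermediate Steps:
Function('O')(H) = Pow(H, 3) (Function('O')(H) = Mul(Pow(H, 2), H) = Pow(H, 3))
Pow(Function('O')(83), -1) = Pow(Pow(83, 3), -1) = Pow(571787, -1) = Rational(1, 571787)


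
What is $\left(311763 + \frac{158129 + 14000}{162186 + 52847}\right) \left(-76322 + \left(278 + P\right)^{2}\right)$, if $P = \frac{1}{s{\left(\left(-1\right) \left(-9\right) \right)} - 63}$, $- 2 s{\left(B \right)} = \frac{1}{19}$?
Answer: $\frac{366535541108649097672}{1233434663825} \approx 2.9717 \cdot 10^{8}$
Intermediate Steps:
$s{\left(B \right)} = - \frac{1}{38}$ ($s{\left(B \right)} = - \frac{1}{2 \cdot 19} = \left(- \frac{1}{2}\right) \frac{1}{19} = - \frac{1}{38}$)
$P = - \frac{38}{2395}$ ($P = \frac{1}{- \frac{1}{38} - 63} = \frac{1}{- \frac{2395}{38}} = - \frac{38}{2395} \approx -0.015866$)
$\left(311763 + \frac{158129 + 14000}{162186 + 52847}\right) \left(-76322 + \left(278 + P\right)^{2}\right) = \left(311763 + \frac{158129 + 14000}{162186 + 52847}\right) \left(-76322 + \left(278 - \frac{38}{2395}\right)^{2}\right) = \left(311763 + \frac{172129}{215033}\right) \left(-76322 + \left(\frac{665772}{2395}\right)^{2}\right) = \left(311763 + 172129 \cdot \frac{1}{215033}\right) \left(-76322 + \frac{443252355984}{5736025}\right) = \left(311763 + \frac{172129}{215033}\right) \frac{5467455934}{5736025} = \frac{67039505308}{215033} \cdot \frac{5467455934}{5736025} = \frac{366535541108649097672}{1233434663825}$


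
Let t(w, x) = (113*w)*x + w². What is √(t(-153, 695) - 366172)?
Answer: I*√12358618 ≈ 3515.5*I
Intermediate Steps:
t(w, x) = w² + 113*w*x (t(w, x) = 113*w*x + w² = w² + 113*w*x)
√(t(-153, 695) - 366172) = √(-153*(-153 + 113*695) - 366172) = √(-153*(-153 + 78535) - 366172) = √(-153*78382 - 366172) = √(-11992446 - 366172) = √(-12358618) = I*√12358618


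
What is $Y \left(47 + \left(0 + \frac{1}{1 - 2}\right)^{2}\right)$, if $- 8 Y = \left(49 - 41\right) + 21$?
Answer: $-174$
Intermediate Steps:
$Y = - \frac{29}{8}$ ($Y = - \frac{\left(49 - 41\right) + 21}{8} = - \frac{8 + 21}{8} = \left(- \frac{1}{8}\right) 29 = - \frac{29}{8} \approx -3.625$)
$Y \left(47 + \left(0 + \frac{1}{1 - 2}\right)^{2}\right) = - \frac{29 \left(47 + \left(0 + \frac{1}{1 - 2}\right)^{2}\right)}{8} = - \frac{29 \left(47 + \left(0 + \frac{1}{-1}\right)^{2}\right)}{8} = - \frac{29 \left(47 + \left(0 - 1\right)^{2}\right)}{8} = - \frac{29 \left(47 + \left(-1\right)^{2}\right)}{8} = - \frac{29 \left(47 + 1\right)}{8} = \left(- \frac{29}{8}\right) 48 = -174$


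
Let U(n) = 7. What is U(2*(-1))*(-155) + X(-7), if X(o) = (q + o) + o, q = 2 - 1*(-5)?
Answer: -1092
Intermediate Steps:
q = 7 (q = 2 + 5 = 7)
X(o) = 7 + 2*o (X(o) = (7 + o) + o = 7 + 2*o)
U(2*(-1))*(-155) + X(-7) = 7*(-155) + (7 + 2*(-7)) = -1085 + (7 - 14) = -1085 - 7 = -1092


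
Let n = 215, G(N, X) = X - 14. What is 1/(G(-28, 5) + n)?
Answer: 1/206 ≈ 0.0048544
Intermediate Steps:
G(N, X) = -14 + X
1/(G(-28, 5) + n) = 1/((-14 + 5) + 215) = 1/(-9 + 215) = 1/206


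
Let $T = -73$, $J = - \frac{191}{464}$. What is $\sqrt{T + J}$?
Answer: $\frac{i \sqrt{987827}}{116} \approx 8.5681 i$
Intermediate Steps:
$J = - \frac{191}{464}$ ($J = \left(-191\right) \frac{1}{464} = - \frac{191}{464} \approx -0.41164$)
$\sqrt{T + J} = \sqrt{-73 - \frac{191}{464}} = \sqrt{- \frac{34063}{464}} = \frac{i \sqrt{987827}}{116}$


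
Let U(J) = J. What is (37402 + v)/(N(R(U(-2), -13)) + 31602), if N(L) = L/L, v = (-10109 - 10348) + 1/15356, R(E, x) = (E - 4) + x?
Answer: 260207421/485295668 ≈ 0.53618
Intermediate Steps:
R(E, x) = -4 + E + x (R(E, x) = (-4 + E) + x = -4 + E + x)
v = -314137691/15356 (v = -20457 + 1/15356 = -314137691/15356 ≈ -20457.)
N(L) = 1
(37402 + v)/(N(R(U(-2), -13)) + 31602) = (37402 - 314137691/15356)/(1 + 31602) = (260207421/15356)/31603 = (260207421/15356)*(1/31603) = 260207421/485295668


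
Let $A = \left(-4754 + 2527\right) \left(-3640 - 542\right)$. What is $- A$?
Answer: $-9313314$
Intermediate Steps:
$A = 9313314$ ($A = - 2227 \left(-3640 - 542\right) = \left(-2227\right) \left(-4182\right) = 9313314$)
$- A = \left(-1\right) 9313314 = -9313314$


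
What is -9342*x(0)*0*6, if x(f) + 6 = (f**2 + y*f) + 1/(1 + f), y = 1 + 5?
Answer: 0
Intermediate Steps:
y = 6
x(f) = -6 + f**2 + 1/(1 + f) + 6*f (x(f) = -6 + ((f**2 + 6*f) + 1/(1 + f)) = -6 + (f**2 + 1/(1 + f) + 6*f) = -6 + f**2 + 1/(1 + f) + 6*f)
-9342*x(0)*0*6 = -9342*((-5 + 0**3 + 7*0**2)/(1 + 0))*0*6 = -9342*((-5 + 0 + 7*0)/1)*0*6 = -9342*(1*(-5 + 0 + 0))*0*6 = -9342*(1*(-5))*0*6 = -9342*(-5*0)*6 = -0*6 = -9342*0 = 0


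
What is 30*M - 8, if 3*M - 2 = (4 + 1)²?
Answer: 262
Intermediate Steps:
M = 9 (M = ⅔ + (4 + 1)²/3 = ⅔ + (⅓)*5² = ⅔ + (⅓)*25 = ⅔ + 25/3 = 9)
30*M - 8 = 30*9 - 8 = 270 - 8 = 262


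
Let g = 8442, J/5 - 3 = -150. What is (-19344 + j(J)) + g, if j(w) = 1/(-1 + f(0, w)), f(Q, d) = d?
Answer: -8023873/736 ≈ -10902.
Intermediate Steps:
J = -735 (J = 15 + 5*(-150) = 15 - 750 = -735)
j(w) = 1/(-1 + w)
(-19344 + j(J)) + g = (-19344 + 1/(-1 - 735)) + 8442 = (-19344 + 1/(-736)) + 8442 = (-19344 - 1/736) + 8442 = -14237185/736 + 8442 = -8023873/736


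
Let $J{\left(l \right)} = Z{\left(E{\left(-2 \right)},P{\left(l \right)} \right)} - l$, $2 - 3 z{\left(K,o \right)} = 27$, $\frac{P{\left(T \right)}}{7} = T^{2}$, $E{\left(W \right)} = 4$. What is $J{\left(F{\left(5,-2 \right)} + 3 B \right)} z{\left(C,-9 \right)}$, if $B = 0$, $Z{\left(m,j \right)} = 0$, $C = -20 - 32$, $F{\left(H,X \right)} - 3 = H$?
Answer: $\frac{200}{3} \approx 66.667$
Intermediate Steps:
$F{\left(H,X \right)} = 3 + H$
$C = -52$ ($C = -20 - 32 = -52$)
$P{\left(T \right)} = 7 T^{2}$
$z{\left(K,o \right)} = - \frac{25}{3}$ ($z{\left(K,o \right)} = \frac{2}{3} - 9 = - \frac{25}{3}$)
$J{\left(l \right)} = - l$ ($J{\left(l \right)} = 0 - l = - l$)
$J{\left(F{\left(5,-2 \right)} + 3 B \right)} z{\left(C,-9 \right)} = - (\left(3 + 5\right) + 3 \cdot 0) \left(- \frac{25}{3}\right) = - (8 + 0) \left(- \frac{25}{3}\right) = \left(-1\right) 8 \left(- \frac{25}{3}\right) = \left(-8\right) \left(- \frac{25}{3}\right) = \frac{200}{3}$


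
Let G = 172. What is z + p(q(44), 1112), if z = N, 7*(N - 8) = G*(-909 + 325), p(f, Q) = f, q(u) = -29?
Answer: -100595/7 ≈ -14371.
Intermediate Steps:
N = -100392/7 (N = 8 + (172*(-909 + 325))/7 = 8 + (172*(-584))/7 = 8 + (⅐)*(-100448) = 8 - 100448/7 = -100392/7 ≈ -14342.)
z = -100392/7 ≈ -14342.
z + p(q(44), 1112) = -100392/7 - 29 = -100595/7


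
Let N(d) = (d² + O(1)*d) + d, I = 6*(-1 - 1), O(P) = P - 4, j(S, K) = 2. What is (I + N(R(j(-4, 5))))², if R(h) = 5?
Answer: 9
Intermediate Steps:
O(P) = -4 + P
I = -12 (I = 6*(-2) = -12)
N(d) = d² - 2*d (N(d) = (d² + (-4 + 1)*d) + d = (d² - 3*d) + d = d² - 2*d)
(I + N(R(j(-4, 5))))² = (-12 + 5*(-2 + 5))² = (-12 + 5*3)² = (-12 + 15)² = 3² = 9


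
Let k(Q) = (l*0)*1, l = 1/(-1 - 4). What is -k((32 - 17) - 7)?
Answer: 0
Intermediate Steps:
l = -⅕ (l = 1/(-5) = -⅕ ≈ -0.20000)
k(Q) = 0 (k(Q) = -⅕*0*1 = 0*1 = 0)
-k((32 - 17) - 7) = -1*0 = 0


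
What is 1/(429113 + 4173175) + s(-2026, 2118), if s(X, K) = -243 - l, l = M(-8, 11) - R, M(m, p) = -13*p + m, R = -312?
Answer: -1859324351/4602288 ≈ -404.00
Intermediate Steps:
M(m, p) = m - 13*p
l = 161 (l = (-8 - 13*11) - 1*(-312) = (-8 - 143) + 312 = -151 + 312 = 161)
s(X, K) = -404 (s(X, K) = -243 - 1*161 = -243 - 161 = -404)
1/(429113 + 4173175) + s(-2026, 2118) = 1/(429113 + 4173175) - 404 = 1/4602288 - 404 = -1859324351/4602288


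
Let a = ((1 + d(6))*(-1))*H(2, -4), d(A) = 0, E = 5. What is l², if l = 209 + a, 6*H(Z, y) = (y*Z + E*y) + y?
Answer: 413449/9 ≈ 45939.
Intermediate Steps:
H(Z, y) = y + Z*y/6 (H(Z, y) = ((y*Z + 5*y) + y)/6 = ((Z*y + 5*y) + y)/6 = ((5*y + Z*y) + y)/6 = (6*y + Z*y)/6 = y + Z*y/6)
a = 16/3 (a = ((1 + 0)*(-1))*((⅙)*(-4)*(6 + 2)) = (1*(-1))*((⅙)*(-4)*8) = -1*(-16/3) = 16/3 ≈ 5.3333)
l = 643/3 (l = 209 + 16/3 = 643/3 ≈ 214.33)
l² = (643/3)² = 413449/9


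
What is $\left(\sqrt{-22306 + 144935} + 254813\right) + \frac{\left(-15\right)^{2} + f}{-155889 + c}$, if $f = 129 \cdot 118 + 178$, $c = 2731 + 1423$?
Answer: $\frac{7732806986}{30347} + \sqrt{122629} \approx 2.5516 \cdot 10^{5}$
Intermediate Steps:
$c = 4154$
$f = 15400$ ($f = 15222 + 178 = 15400$)
$\left(\sqrt{-22306 + 144935} + 254813\right) + \frac{\left(-15\right)^{2} + f}{-155889 + c} = \left(\sqrt{-22306 + 144935} + 254813\right) + \frac{\left(-15\right)^{2} + 15400}{-155889 + 4154} = \left(\sqrt{122629} + 254813\right) + \frac{225 + 15400}{-151735} = \left(254813 + \sqrt{122629}\right) + 15625 \left(- \frac{1}{151735}\right) = \left(254813 + \sqrt{122629}\right) - \frac{3125}{30347} = \frac{7732806986}{30347} + \sqrt{122629}$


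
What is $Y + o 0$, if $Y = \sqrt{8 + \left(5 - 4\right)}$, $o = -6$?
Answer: $3$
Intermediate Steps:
$Y = 3$ ($Y = \sqrt{8 + \left(5 - 4\right)} = \sqrt{8 + 1} = \sqrt{9} = 3$)
$Y + o 0 = 3 - 0 = 3 + 0 = 3$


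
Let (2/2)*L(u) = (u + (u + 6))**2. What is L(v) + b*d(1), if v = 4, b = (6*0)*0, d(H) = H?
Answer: 196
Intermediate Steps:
b = 0 (b = 0*0 = 0)
L(u) = (6 + 2*u)**2 (L(u) = (u + (u + 6))**2 = (u + (6 + u))**2 = (6 + 2*u)**2)
L(v) + b*d(1) = 4*(3 + 4)**2 + 0*1 = 4*7**2 + 0 = 4*49 + 0 = 196 + 0 = 196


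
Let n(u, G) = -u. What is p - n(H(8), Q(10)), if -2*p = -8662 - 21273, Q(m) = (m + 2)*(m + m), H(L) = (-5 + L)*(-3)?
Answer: 29917/2 ≈ 14959.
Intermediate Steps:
H(L) = 15 - 3*L
Q(m) = 2*m*(2 + m) (Q(m) = (2 + m)*(2*m) = 2*m*(2 + m))
p = 29935/2 (p = -(-8662 - 21273)/2 = -1/2*(-29935) = 29935/2 ≈ 14968.)
p - n(H(8), Q(10)) = 29935/2 - (-1)*(15 - 3*8) = 29935/2 - (-1)*(15 - 24) = 29935/2 - (-1)*(-9) = 29935/2 - 1*9 = 29935/2 - 9 = 29917/2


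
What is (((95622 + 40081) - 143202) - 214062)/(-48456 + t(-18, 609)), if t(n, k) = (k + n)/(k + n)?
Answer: 221561/48455 ≈ 4.5725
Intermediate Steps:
t(n, k) = 1
(((95622 + 40081) - 143202) - 214062)/(-48456 + t(-18, 609)) = (((95622 + 40081) - 143202) - 214062)/(-48456 + 1) = ((135703 - 143202) - 214062)/(-48455) = (-7499 - 214062)*(-1/48455) = -221561*(-1/48455) = 221561/48455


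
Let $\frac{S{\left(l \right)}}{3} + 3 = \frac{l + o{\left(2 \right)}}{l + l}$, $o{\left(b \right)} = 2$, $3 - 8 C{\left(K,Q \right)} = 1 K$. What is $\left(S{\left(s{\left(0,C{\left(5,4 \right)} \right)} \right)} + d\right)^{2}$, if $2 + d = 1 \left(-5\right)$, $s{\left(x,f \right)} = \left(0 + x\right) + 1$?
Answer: $\frac{529}{4} \approx 132.25$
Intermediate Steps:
$C{\left(K,Q \right)} = \frac{3}{8} - \frac{K}{8}$ ($C{\left(K,Q \right)} = \frac{3}{8} - \frac{1 K}{8} = \frac{3}{8} - \frac{K}{8}$)
$s{\left(x,f \right)} = 1 + x$ ($s{\left(x,f \right)} = x + 1 = 1 + x$)
$S{\left(l \right)} = -9 + \frac{3 \left(2 + l\right)}{2 l}$ ($S{\left(l \right)} = -9 + 3 \frac{l + 2}{l + l} = -9 + 3 \frac{2 + l}{2 l} = -9 + \frac{3 \left(2 + l\right)}{2 l}$)
$d = -7$ ($d = -2 + 1 \left(-5\right) = -2 - 5 = -7$)
$\left(S{\left(s{\left(0,C{\left(5,4 \right)} \right)} \right)} + d\right)^{2} = \left(\left(- \frac{15}{2} + \frac{3}{1 + 0}\right) - 7\right)^{2} = \left(\left(- \frac{15}{2} + \frac{3}{1}\right) - 7\right)^{2} = \left(\left(- \frac{15}{2} + 3 \cdot 1\right) - 7\right)^{2} = \left(\left(- \frac{15}{2} + 3\right) - 7\right)^{2} = \left(- \frac{9}{2} - 7\right)^{2} = \left(- \frac{23}{2}\right)^{2} = \frac{529}{4}$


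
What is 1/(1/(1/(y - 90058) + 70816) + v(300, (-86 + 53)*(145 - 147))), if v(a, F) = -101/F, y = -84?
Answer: -140436909162/214909044533 ≈ -0.65347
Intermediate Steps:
1/(1/(1/(y - 90058) + 70816) + v(300, (-86 + 53)*(145 - 147))) = 1/(1/(1/(-84 - 90058) + 70816) - 101*1/((-86 + 53)*(145 - 147))) = 1/(1/(1/(-90142) + 70816) - 101/((-33*(-2)))) = 1/(1/(-1/90142 + 70816) - 101/66) = 1/(1/(6383495871/90142) - 101*1/66) = 1/(90142/6383495871 - 101/66) = 1/(-214909044533/140436909162) = -140436909162/214909044533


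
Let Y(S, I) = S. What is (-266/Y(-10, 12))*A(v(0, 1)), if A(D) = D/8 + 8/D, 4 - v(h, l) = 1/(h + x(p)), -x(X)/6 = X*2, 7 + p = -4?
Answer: 37050209/556512 ≈ 66.576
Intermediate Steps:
p = -11 (p = -7 - 4 = -11)
x(X) = -12*X (x(X) = -6*X*2 = -12*X)
v(h, l) = 4 - 1/(132 + h) (v(h, l) = 4 - 1/(h - 12*(-11)) = 4 - 1/(h + 132) = 4 - 1/(132 + h))
A(D) = 8/D + D/8 (A(D) = D*(⅛) + 8/D = D/8 + 8/D = 8/D + D/8)
(-266/Y(-10, 12))*A(v(0, 1)) = (-266/(-10))*(8/(((527 + 4*0)/(132 + 0))) + ((527 + 4*0)/(132 + 0))/8) = (-266*(-⅒))*(8/(((527 + 0)/132)) + ((527 + 0)/132)/8) = 133*(8/(((1/132)*527)) + ((1/132)*527)/8)/5 = 133*(8/(527/132) + (⅛)*(527/132))/5 = 133*(8*(132/527) + 527/1056)/5 = 133*(1056/527 + 527/1056)/5 = (133/5)*(1392865/556512) = 37050209/556512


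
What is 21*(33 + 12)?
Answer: 945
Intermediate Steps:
21*(33 + 12) = 21*45 = 945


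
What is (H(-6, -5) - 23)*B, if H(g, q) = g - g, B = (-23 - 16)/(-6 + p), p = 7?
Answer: 897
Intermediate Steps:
B = -39 (B = (-23 - 16)/(-6 + 7) = -39/1 = -39*1 = -39)
H(g, q) = 0
(H(-6, -5) - 23)*B = (0 - 23)*(-39) = -23*(-39) = 897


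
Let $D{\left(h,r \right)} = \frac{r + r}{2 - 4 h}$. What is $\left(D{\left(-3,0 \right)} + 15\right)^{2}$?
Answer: $225$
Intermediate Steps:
$D{\left(h,r \right)} = \frac{2 r}{2 - 4 h}$
$\left(D{\left(-3,0 \right)} + 15\right)^{2} = \left(\left(-1\right) 0 \frac{1}{-1 + 2 \left(-3\right)} + 15\right)^{2} = \left(\left(-1\right) 0 \frac{1}{-1 - 6} + 15\right)^{2} = \left(\left(-1\right) 0 \frac{1}{-7} + 15\right)^{2} = \left(\left(-1\right) 0 \left(- \frac{1}{7}\right) + 15\right)^{2} = \left(0 + 15\right)^{2} = 15^{2} = 225$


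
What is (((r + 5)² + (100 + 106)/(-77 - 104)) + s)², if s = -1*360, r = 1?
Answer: 3463322500/32761 ≈ 1.0571e+5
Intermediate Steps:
s = -360
(((r + 5)² + (100 + 106)/(-77 - 104)) + s)² = (((1 + 5)² + (100 + 106)/(-77 - 104)) - 360)² = ((6² + 206/(-181)) - 360)² = ((36 + 206*(-1/181)) - 360)² = ((36 - 206/181) - 360)² = (6310/181 - 360)² = (-58850/181)² = 3463322500/32761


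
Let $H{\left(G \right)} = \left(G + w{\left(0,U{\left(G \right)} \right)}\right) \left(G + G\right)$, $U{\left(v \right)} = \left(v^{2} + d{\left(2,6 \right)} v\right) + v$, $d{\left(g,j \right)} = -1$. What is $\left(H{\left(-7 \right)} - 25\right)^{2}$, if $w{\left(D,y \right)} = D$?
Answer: $5329$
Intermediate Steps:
$U{\left(v \right)} = v^{2}$ ($U{\left(v \right)} = \left(v^{2} - v\right) + v = v^{2}$)
$H{\left(G \right)} = 2 G^{2}$ ($H{\left(G \right)} = \left(G + 0\right) \left(G + G\right) = G 2 G = 2 G^{2}$)
$\left(H{\left(-7 \right)} - 25\right)^{2} = \left(2 \left(-7\right)^{2} - 25\right)^{2} = \left(2 \cdot 49 - 25\right)^{2} = \left(98 - 25\right)^{2} = 73^{2} = 5329$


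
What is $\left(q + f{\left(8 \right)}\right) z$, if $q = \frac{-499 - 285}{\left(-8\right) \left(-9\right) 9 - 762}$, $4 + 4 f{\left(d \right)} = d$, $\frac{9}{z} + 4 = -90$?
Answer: $- \frac{1347}{1786} \approx -0.7542$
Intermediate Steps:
$z = - \frac{9}{94}$ ($z = \frac{9}{-4 - 90} = \frac{9}{-94} = 9 \left(- \frac{1}{94}\right) = - \frac{9}{94} \approx -0.095745$)
$f{\left(d \right)} = -1 + \frac{d}{4}$
$q = \frac{392}{57}$ ($q = - \frac{784}{72 \cdot 9 - 762} = - \frac{784}{648 - 762} = - \frac{784}{-114} = \left(-784\right) \left(- \frac{1}{114}\right) = \frac{392}{57} \approx 6.8772$)
$\left(q + f{\left(8 \right)}\right) z = \left(\frac{392}{57} + \left(-1 + \frac{1}{4} \cdot 8\right)\right) \left(- \frac{9}{94}\right) = \left(\frac{392}{57} + \left(-1 + 2\right)\right) \left(- \frac{9}{94}\right) = \left(\frac{392}{57} + 1\right) \left(- \frac{9}{94}\right) = \frac{449}{57} \left(- \frac{9}{94}\right) = - \frac{1347}{1786}$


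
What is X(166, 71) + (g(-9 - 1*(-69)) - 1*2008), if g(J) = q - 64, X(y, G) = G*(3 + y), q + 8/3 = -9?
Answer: 29746/3 ≈ 9915.3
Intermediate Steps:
q = -35/3 (q = -8/3 - 9 = -35/3 ≈ -11.667)
g(J) = -227/3 (g(J) = -35/3 - 64 = -227/3)
X(166, 71) + (g(-9 - 1*(-69)) - 1*2008) = 71*(3 + 166) + (-227/3 - 1*2008) = 71*169 + (-227/3 - 2008) = 11999 - 6251/3 = 29746/3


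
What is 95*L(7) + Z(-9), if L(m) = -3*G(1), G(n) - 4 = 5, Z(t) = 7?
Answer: -2558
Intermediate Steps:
G(n) = 9 (G(n) = 4 + 5 = 9)
L(m) = -27 (L(m) = -3*9 = -27)
95*L(7) + Z(-9) = 95*(-27) + 7 = -2565 + 7 = -2558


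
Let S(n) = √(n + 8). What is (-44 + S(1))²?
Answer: 1681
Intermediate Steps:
S(n) = √(8 + n)
(-44 + S(1))² = (-44 + √(8 + 1))² = (-44 + √9)² = (-44 + 3)² = (-41)² = 1681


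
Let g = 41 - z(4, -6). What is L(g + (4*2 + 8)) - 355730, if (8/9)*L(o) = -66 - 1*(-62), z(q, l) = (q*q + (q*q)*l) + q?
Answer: -711469/2 ≈ -3.5573e+5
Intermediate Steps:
z(q, l) = q + q**2 + l*q**2 (z(q, l) = (q**2 + q**2*l) + q = (q**2 + l*q**2) + q = q + q**2 + l*q**2)
g = 117 (g = 41 - 4*(1 + 4 - 6*4) = 41 - 4*(1 + 4 - 24) = 41 - 4*(-19) = 41 - 1*(-76) = 41 + 76 = 117)
L(o) = -9/2 (L(o) = 9*(-66 - 1*(-62))/8 = 9*(-66 + 62)/8 = (9/8)*(-4) = -9/2)
L(g + (4*2 + 8)) - 355730 = -9/2 - 355730 = -711469/2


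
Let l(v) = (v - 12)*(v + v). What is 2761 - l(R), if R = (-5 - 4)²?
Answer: -8417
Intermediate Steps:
R = 81 (R = (-9)² = 81)
l(v) = 2*v*(-12 + v) (l(v) = (-12 + v)*(2*v) = 2*v*(-12 + v))
2761 - l(R) = 2761 - 2*81*(-12 + 81) = 2761 - 2*81*69 = 2761 - 1*11178 = 2761 - 11178 = -8417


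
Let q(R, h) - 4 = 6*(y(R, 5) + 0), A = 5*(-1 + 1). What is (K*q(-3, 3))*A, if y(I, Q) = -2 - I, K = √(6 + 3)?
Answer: 0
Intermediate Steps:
K = 3 (K = √9 = 3)
A = 0 (A = 5*0 = 0)
q(R, h) = -8 - 6*R (q(R, h) = 4 + 6*((-2 - R) + 0) = 4 + 6*(-2 - R) = 4 + (-12 - 6*R) = -8 - 6*R)
(K*q(-3, 3))*A = (3*(-8 - 6*(-3)))*0 = (3*(-8 + 18))*0 = (3*10)*0 = 30*0 = 0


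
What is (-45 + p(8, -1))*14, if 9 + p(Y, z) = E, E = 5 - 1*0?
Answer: -686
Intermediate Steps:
E = 5 (E = 5 + 0 = 5)
p(Y, z) = -4 (p(Y, z) = -9 + 5 = -4)
(-45 + p(8, -1))*14 = (-45 - 4)*14 = -49*14 = -686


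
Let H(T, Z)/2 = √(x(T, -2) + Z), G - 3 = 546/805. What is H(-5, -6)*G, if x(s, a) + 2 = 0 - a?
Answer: 846*I*√6/115 ≈ 18.02*I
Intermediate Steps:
x(s, a) = -2 - a (x(s, a) = -2 + (0 - a) = -2 - a)
G = 423/115 (G = 3 + 546/805 = 3 + 546*(1/805) = 3 + 78/115 = 423/115 ≈ 3.6783)
H(T, Z) = 2*√Z (H(T, Z) = 2*√((-2 - 1*(-2)) + Z) = 2*√((-2 + 2) + Z) = 2*√(0 + Z) = 2*√Z)
H(-5, -6)*G = (2*√(-6))*(423/115) = (2*(I*√6))*(423/115) = (2*I*√6)*(423/115) = 846*I*√6/115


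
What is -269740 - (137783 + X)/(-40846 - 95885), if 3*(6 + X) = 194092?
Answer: -110644852397/410193 ≈ -2.6974e+5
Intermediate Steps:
X = 194074/3 (X = -6 + (1/3)*194092 = -6 + 194092/3 = 194074/3 ≈ 64691.)
-269740 - (137783 + X)/(-40846 - 95885) = -269740 - (137783 + 194074/3)/(-40846 - 95885) = -269740 - 607423/(3*(-136731)) = -269740 - 607423*(-1)/(3*136731) = -269740 - 1*(-607423/410193) = -269740 + 607423/410193 = -110644852397/410193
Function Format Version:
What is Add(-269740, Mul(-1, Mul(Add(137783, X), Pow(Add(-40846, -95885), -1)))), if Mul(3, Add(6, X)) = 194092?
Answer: Rational(-110644852397, 410193) ≈ -2.6974e+5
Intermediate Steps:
X = Rational(194074, 3) (X = Add(-6, Mul(Rational(1, 3), 194092)) = Add(-6, Rational(194092, 3)) = Rational(194074, 3) ≈ 64691.)
Add(-269740, Mul(-1, Mul(Add(137783, X), Pow(Add(-40846, -95885), -1)))) = Add(-269740, Mul(-1, Mul(Add(137783, Rational(194074, 3)), Pow(Add(-40846, -95885), -1)))) = Add(-269740, Mul(-1, Mul(Rational(607423, 3), Pow(-136731, -1)))) = Add(-269740, Mul(-1, Mul(Rational(607423, 3), Rational(-1, 136731)))) = Add(-269740, Mul(-1, Rational(-607423, 410193))) = Add(-269740, Rational(607423, 410193)) = Rational(-110644852397, 410193)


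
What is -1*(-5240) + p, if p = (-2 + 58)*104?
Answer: 11064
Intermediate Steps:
p = 5824 (p = 56*104 = 5824)
-1*(-5240) + p = -1*(-5240) + 5824 = 5240 + 5824 = 11064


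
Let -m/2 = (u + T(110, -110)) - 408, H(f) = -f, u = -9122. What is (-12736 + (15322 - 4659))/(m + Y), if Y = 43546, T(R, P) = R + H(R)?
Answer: -2073/62606 ≈ -0.033112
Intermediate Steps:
T(R, P) = 0 (T(R, P) = R - R = 0)
m = 19060 (m = -2*((-9122 + 0) - 408) = -2*(-9122 - 408) = -2*(-9530) = 19060)
(-12736 + (15322 - 4659))/(m + Y) = (-12736 + (15322 - 4659))/(19060 + 43546) = (-12736 + 10663)/62606 = -2073*1/62606 = -2073/62606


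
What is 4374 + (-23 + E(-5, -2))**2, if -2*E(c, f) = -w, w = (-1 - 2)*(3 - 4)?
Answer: 19345/4 ≈ 4836.3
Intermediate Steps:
w = 3 (w = -3*(-1) = 3)
E(c, f) = 3/2 (E(c, f) = -(-1)*3/2 = -1/2*(-3) = 3/2)
4374 + (-23 + E(-5, -2))**2 = 4374 + (-23 + 3/2)**2 = 4374 + (-43/2)**2 = 4374 + 1849/4 = 19345/4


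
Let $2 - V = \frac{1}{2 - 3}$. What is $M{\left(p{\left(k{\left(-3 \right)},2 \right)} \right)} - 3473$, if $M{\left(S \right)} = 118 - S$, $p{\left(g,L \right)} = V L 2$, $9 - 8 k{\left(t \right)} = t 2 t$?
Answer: $-3367$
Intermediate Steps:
$V = 3$ ($V = 2 - \frac{1}{2 - 3} = 2 - \frac{1}{-1} = 2 - -1 = 2 + 1 = 3$)
$k{\left(t \right)} = \frac{9}{8} - \frac{t^{2}}{4}$ ($k{\left(t \right)} = \frac{9}{8} - \frac{t 2 t}{8} = \frac{9}{8} - \frac{2 t t}{8} = \frac{9}{8} - \frac{2 t^{2}}{8} = \frac{9}{8} - \frac{t^{2}}{4}$)
$p{\left(g,L \right)} = 6 L$ ($p{\left(g,L \right)} = 3 L 2 = 6 L$)
$M{\left(p{\left(k{\left(-3 \right)},2 \right)} \right)} - 3473 = \left(118 - 6 \cdot 2\right) - 3473 = \left(118 - 12\right) - 3473 = 106 - 3473 = -3367$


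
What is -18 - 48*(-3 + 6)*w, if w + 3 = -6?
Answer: 1278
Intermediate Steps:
w = -9 (w = -3 - 6 = -9)
-18 - 48*(-3 + 6)*w = -18 - 48*(-3 + 6)*(-9) = -18 - 144*(-9) = -18 - 48*(-27) = -18 + 1296 = 1278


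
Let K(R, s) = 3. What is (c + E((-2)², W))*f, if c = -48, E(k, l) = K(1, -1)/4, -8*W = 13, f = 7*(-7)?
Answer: 9261/4 ≈ 2315.3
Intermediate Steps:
f = -49
W = -13/8 (W = -⅛*13 = -13/8 ≈ -1.6250)
E(k, l) = ¾ (E(k, l) = 3/4 = 3*(¼) = ¾)
(c + E((-2)², W))*f = (-48 + ¾)*(-49) = -189/4*(-49) = 9261/4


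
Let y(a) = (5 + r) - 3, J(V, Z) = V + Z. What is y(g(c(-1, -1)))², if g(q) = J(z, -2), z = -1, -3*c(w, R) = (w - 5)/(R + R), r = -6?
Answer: 16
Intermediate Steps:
c(w, R) = -(-5 + w)/(6*R) (c(w, R) = -(w - 5)/(3*(R + R)) = -(-5 + w)/(3*(2*R)) = -(-5 + w)*1/(2*R)/3 = -(-5 + w)/(6*R))
g(q) = -3 (g(q) = -1 - 2 = -3)
y(a) = -4 (y(a) = (5 - 6) - 3 = -1 - 3 = -4)
y(g(c(-1, -1)))² = (-4)² = 16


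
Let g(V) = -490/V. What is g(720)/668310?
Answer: -49/48118320 ≈ -1.0183e-6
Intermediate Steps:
g(720)/668310 = -490/720/668310 = -490*1/720*(1/668310) = -49/72*1/668310 = -49/48118320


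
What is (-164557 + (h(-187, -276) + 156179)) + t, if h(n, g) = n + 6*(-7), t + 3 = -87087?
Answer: -95697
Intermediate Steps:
t = -87090 (t = -3 - 87087 = -87090)
h(n, g) = -42 + n (h(n, g) = n - 42 = -42 + n)
(-164557 + (h(-187, -276) + 156179)) + t = (-164557 + ((-42 - 187) + 156179)) - 87090 = (-164557 + (-229 + 156179)) - 87090 = (-164557 + 155950) - 87090 = -8607 - 87090 = -95697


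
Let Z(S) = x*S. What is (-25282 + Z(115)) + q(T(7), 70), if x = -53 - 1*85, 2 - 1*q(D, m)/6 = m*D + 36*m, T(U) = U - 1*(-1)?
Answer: -59620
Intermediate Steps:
T(U) = 1 + U (T(U) = U + 1 = 1 + U)
q(D, m) = 12 - 216*m - 6*D*m (q(D, m) = 12 - 6*(m*D + 36*m) = 12 - 6*(D*m + 36*m) = 12 - 6*(36*m + D*m) = 12 + (-216*m - 6*D*m) = 12 - 216*m - 6*D*m)
x = -138 (x = -53 - 85 = -138)
Z(S) = -138*S
(-25282 + Z(115)) + q(T(7), 70) = (-25282 - 138*115) + (12 - 216*70 - 6*(1 + 7)*70) = (-25282 - 15870) + (12 - 15120 - 6*8*70) = -41152 + (12 - 15120 - 3360) = -41152 - 18468 = -59620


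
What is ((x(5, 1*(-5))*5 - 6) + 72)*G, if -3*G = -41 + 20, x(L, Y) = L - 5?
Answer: 462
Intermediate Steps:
x(L, Y) = -5 + L
G = 7 (G = -(-41 + 20)/3 = -⅓*(-21) = 7)
((x(5, 1*(-5))*5 - 6) + 72)*G = (((-5 + 5)*5 - 6) + 72)*7 = ((0*5 - 6) + 72)*7 = ((0 - 6) + 72)*7 = (-6 + 72)*7 = 66*7 = 462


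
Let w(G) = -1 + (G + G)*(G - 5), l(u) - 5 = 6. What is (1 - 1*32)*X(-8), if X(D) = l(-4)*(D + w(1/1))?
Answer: 5797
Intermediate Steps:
l(u) = 11 (l(u) = 5 + 6 = 11)
w(G) = -1 + 2*G*(-5 + G) (w(G) = -1 + (2*G)*(-5 + G) = -1 + 2*G*(-5 + G))
X(D) = -99 + 11*D (X(D) = 11*(D + (-1 - 10/1 + 2*(1/1)²)) = 11*(D + (-1 - 10*1 + 2*1²)) = 11*(D + (-1 - 10 + 2*1)) = 11*(D + (-1 - 10 + 2)) = 11*(D - 9) = 11*(-9 + D) = -99 + 11*D)
(1 - 1*32)*X(-8) = (1 - 1*32)*(-99 + 11*(-8)) = (1 - 32)*(-99 - 88) = -31*(-187) = 5797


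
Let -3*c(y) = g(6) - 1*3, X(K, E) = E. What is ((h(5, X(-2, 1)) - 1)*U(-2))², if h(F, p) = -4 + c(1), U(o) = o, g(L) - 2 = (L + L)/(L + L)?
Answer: 100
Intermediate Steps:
g(L) = 3 (g(L) = 2 + (L + L)/(L + L) = 2 + (2*L)/((2*L)) = 2 + (2*L)*(1/(2*L)) = 2 + 1 = 3)
c(y) = 0 (c(y) = -(3 - 1*3)/3 = -(3 - 3)/3 = -⅓*0 = 0)
h(F, p) = -4 (h(F, p) = -4 + 0 = -4)
((h(5, X(-2, 1)) - 1)*U(-2))² = ((-4 - 1)*(-2))² = (-5*(-2))² = 10² = 100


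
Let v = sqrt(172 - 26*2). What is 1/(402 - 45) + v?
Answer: 1/357 + 2*sqrt(30) ≈ 10.957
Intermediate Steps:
v = 2*sqrt(30) (v = sqrt(172 - 52) = sqrt(120) = 2*sqrt(30) ≈ 10.954)
1/(402 - 45) + v = 1/(402 - 45) + 2*sqrt(30) = 1/357 + 2*sqrt(30)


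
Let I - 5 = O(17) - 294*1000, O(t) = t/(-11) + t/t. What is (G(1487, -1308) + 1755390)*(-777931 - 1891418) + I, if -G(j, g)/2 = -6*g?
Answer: -51082358065217/11 ≈ -4.6438e+12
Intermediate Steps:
O(t) = 1 - t/11 (O(t) = t*(-1/11) + 1 = -t/11 + 1 = 1 - t/11)
G(j, g) = 12*g (G(j, g) = -(-12)*g = 12*g)
I = -3233951/11 (I = 5 + ((1 - 1/11*17) - 294*1000) = 5 + ((1 - 17/11) - 294000) = 5 + (-6/11 - 294000) = 5 - 3234006/11 = -3233951/11 ≈ -2.9400e+5)
(G(1487, -1308) + 1755390)*(-777931 - 1891418) + I = (12*(-1308) + 1755390)*(-777931 - 1891418) - 3233951/11 = (-15696 + 1755390)*(-2669349) - 3233951/11 = 1739694*(-2669349) - 3233951/11 = -4643850439206 - 3233951/11 = -51082358065217/11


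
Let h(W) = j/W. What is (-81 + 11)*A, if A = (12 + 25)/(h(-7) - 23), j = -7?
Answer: 1295/11 ≈ 117.73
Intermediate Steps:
h(W) = -7/W
A = -37/22 (A = (12 + 25)/(-7/(-7) - 23) = 37/(-7*(-⅐) - 23) = 37/(1 - 23) = 37/(-22) = 37*(-1/22) = -37/22 ≈ -1.6818)
(-81 + 11)*A = (-81 + 11)*(-37/22) = -70*(-37/22) = 1295/11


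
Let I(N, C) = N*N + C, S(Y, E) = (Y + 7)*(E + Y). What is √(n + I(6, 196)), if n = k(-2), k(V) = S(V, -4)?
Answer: √202 ≈ 14.213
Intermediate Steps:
S(Y, E) = (7 + Y)*(E + Y)
k(V) = -28 + V² + 3*V (k(V) = V² + 7*(-4) + 7*V - 4*V = V² - 28 + 7*V - 4*V = -28 + V² + 3*V)
I(N, C) = C + N² (I(N, C) = N² + C = C + N²)
n = -30 (n = -28 + (-2)² + 3*(-2) = -28 + 4 - 6 = -30)
√(n + I(6, 196)) = √(-30 + (196 + 6²)) = √(-30 + (196 + 36)) = √(-30 + 232) = √202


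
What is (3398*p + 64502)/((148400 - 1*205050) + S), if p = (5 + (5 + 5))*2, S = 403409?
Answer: 166442/346759 ≈ 0.47999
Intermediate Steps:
p = 30 (p = (5 + 10)*2 = 15*2 = 30)
(3398*p + 64502)/((148400 - 1*205050) + S) = (3398*30 + 64502)/((148400 - 1*205050) + 403409) = (101940 + 64502)/((148400 - 205050) + 403409) = 166442/(-56650 + 403409) = 166442/346759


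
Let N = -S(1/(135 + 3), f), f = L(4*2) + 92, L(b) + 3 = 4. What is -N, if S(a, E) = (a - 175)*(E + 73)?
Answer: -2004367/69 ≈ -29049.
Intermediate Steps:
L(b) = 1 (L(b) = -3 + 4 = 1)
f = 93 (f = 1 + 92 = 93)
S(a, E) = (-175 + a)*(73 + E)
N = 2004367/69 (N = -(-12775 - 175*93 + 73/(135 + 3) + 93/(135 + 3)) = -(-12775 - 16275 + 73/138 + 93/138) = -(-12775 - 16275 + 73*(1/138) + 93*(1/138)) = -(-12775 - 16275 + 73/138 + 31/46) = -1*(-2004367/69) = 2004367/69 ≈ 29049.)
-N = -1*2004367/69 = -2004367/69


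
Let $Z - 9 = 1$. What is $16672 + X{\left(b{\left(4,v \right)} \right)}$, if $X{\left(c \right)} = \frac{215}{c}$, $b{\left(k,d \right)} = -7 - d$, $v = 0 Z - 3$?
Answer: $\frac{66473}{4} \approx 16618.0$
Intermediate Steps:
$Z = 10$ ($Z = 9 + 1 = 10$)
$v = -3$ ($v = 0 \cdot 10 - 3 = 0 - 3 = -3$)
$16672 + X{\left(b{\left(4,v \right)} \right)} = 16672 + \frac{215}{-7 - -3} = 16672 + \frac{215}{-7 + 3} = 16672 + \frac{215}{-4} = 16672 + 215 \left(- \frac{1}{4}\right) = 16672 - \frac{215}{4} = \frac{66473}{4}$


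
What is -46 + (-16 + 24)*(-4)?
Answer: -78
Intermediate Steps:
-46 + (-16 + 24)*(-4) = -46 + 8*(-4) = -46 - 32 = -78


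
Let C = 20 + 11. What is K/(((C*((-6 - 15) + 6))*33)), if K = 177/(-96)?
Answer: 59/491040 ≈ 0.00012015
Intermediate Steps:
K = -59/32 (K = -1/96*177 = -59/32 ≈ -1.8438)
C = 31
K/(((C*((-6 - 15) + 6))*33)) = -59*1/(1023*((-6 - 15) + 6))/32 = -59*1/(1023*(-21 + 6))/32 = -59/(32*((31*(-15))*33)) = -59/(32*((-465*33))) = -59/32/(-15345) = -59/32*(-1/15345) = 59/491040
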